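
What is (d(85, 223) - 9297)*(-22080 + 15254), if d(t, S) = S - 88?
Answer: 62539812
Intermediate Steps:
d(t, S) = -88 + S
(d(85, 223) - 9297)*(-22080 + 15254) = ((-88 + 223) - 9297)*(-22080 + 15254) = (135 - 9297)*(-6826) = -9162*(-6826) = 62539812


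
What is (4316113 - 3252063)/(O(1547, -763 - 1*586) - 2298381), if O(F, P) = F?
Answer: -532025/1148417 ≈ -0.46327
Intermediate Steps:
(4316113 - 3252063)/(O(1547, -763 - 1*586) - 2298381) = (4316113 - 3252063)/(1547 - 2298381) = 1064050/(-2296834) = 1064050*(-1/2296834) = -532025/1148417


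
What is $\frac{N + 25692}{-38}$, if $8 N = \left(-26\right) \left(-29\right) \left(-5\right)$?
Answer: $- \frac{100883}{152} \approx -663.7$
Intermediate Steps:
$N = - \frac{1885}{4}$ ($N = \frac{\left(-26\right) \left(-29\right) \left(-5\right)}{8} = \frac{754 \left(-5\right)}{8} = \frac{1}{8} \left(-3770\right) = - \frac{1885}{4} \approx -471.25$)
$\frac{N + 25692}{-38} = \frac{- \frac{1885}{4} + 25692}{-38} = \frac{100883}{4} \left(- \frac{1}{38}\right) = - \frac{100883}{152}$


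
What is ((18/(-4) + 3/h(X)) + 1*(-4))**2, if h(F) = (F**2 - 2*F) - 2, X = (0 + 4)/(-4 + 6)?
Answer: 100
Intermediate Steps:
X = 2 (X = 4/2 = 4*(1/2) = 2)
h(F) = -2 + F**2 - 2*F
((18/(-4) + 3/h(X)) + 1*(-4))**2 = ((18/(-4) + 3/(-2 + 2**2 - 2*2)) + 1*(-4))**2 = ((18*(-1/4) + 3/(-2 + 4 - 4)) - 4)**2 = ((-9/2 + 3/(-2)) - 4)**2 = ((-9/2 + 3*(-1/2)) - 4)**2 = ((-9/2 - 3/2) - 4)**2 = (-6 - 4)**2 = (-10)**2 = 100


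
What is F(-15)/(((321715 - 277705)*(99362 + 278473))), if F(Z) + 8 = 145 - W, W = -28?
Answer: 11/1108567890 ≈ 9.9227e-9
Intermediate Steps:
F(Z) = 165 (F(Z) = -8 + (145 - 1*(-28)) = -8 + (145 + 28) = -8 + 173 = 165)
F(-15)/(((321715 - 277705)*(99362 + 278473))) = 165/(((321715 - 277705)*(99362 + 278473))) = 165/((44010*377835)) = 165/16628518350 = 165*(1/16628518350) = 11/1108567890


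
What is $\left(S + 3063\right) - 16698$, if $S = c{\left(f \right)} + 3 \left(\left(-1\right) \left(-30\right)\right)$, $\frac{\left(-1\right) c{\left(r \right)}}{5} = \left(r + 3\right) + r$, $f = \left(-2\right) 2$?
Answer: $-13520$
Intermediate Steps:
$f = -4$
$c{\left(r \right)} = -15 - 10 r$ ($c{\left(r \right)} = - 5 \left(\left(r + 3\right) + r\right) = - 5 \left(\left(3 + r\right) + r\right) = - 5 \left(3 + 2 r\right) = -15 - 10 r$)
$S = 115$ ($S = \left(-15 - -40\right) + 3 \left(\left(-1\right) \left(-30\right)\right) = \left(-15 + 40\right) + 3 \cdot 30 = 25 + 90 = 115$)
$\left(S + 3063\right) - 16698 = \left(115 + 3063\right) - 16698 = 3178 - 16698 = -13520$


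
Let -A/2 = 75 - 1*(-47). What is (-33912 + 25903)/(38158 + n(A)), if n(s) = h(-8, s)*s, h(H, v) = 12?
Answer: -8009/35230 ≈ -0.22733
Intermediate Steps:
A = -244 (A = -2*(75 - 1*(-47)) = -2*(75 + 47) = -2*122 = -244)
n(s) = 12*s
(-33912 + 25903)/(38158 + n(A)) = (-33912 + 25903)/(38158 + 12*(-244)) = -8009/(38158 - 2928) = -8009/35230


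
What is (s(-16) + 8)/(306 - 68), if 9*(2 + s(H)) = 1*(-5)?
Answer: 7/306 ≈ 0.022876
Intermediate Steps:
s(H) = -23/9 (s(H) = -2 + (1*(-5))/9 = -2 + (1/9)*(-5) = -2 - 5/9 = -23/9)
(s(-16) + 8)/(306 - 68) = (-23/9 + 8)/(306 - 68) = (49/9)/238 = (49/9)*(1/238) = 7/306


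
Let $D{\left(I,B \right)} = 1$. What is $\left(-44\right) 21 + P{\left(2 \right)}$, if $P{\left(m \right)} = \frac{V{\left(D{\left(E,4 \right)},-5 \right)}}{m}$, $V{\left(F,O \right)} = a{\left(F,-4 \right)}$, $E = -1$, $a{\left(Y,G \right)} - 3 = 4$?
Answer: $- \frac{1841}{2} \approx -920.5$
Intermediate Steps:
$a{\left(Y,G \right)} = 7$ ($a{\left(Y,G \right)} = 3 + 4 = 7$)
$V{\left(F,O \right)} = 7$
$P{\left(m \right)} = \frac{7}{m}$
$\left(-44\right) 21 + P{\left(2 \right)} = \left(-44\right) 21 + \frac{7}{2} = -924 + 7 \cdot \frac{1}{2} = -924 + \frac{7}{2} = - \frac{1841}{2}$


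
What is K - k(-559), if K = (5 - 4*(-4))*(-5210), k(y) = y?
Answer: -108851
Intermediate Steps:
K = -109410 (K = (5 + 16)*(-5210) = 21*(-5210) = -109410)
K - k(-559) = -109410 - 1*(-559) = -109410 + 559 = -108851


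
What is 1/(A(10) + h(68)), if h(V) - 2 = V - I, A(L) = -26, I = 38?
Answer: ⅙ ≈ 0.16667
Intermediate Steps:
h(V) = -36 + V (h(V) = 2 + (V - 1*38) = 2 + (V - 38) = 2 + (-38 + V) = -36 + V)
1/(A(10) + h(68)) = 1/(-26 + (-36 + 68)) = 1/(-26 + 32) = 1/6 = ⅙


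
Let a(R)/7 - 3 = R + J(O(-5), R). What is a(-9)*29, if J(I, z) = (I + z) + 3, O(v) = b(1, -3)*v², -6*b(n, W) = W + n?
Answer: -2233/3 ≈ -744.33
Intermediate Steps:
b(n, W) = -W/6 - n/6 (b(n, W) = -(W + n)/6 = -W/6 - n/6)
O(v) = v²/3 (O(v) = (-⅙*(-3) - ⅙*1)*v² = (½ - ⅙)*v² = v²/3)
J(I, z) = 3 + I + z
a(R) = 301/3 + 14*R (a(R) = 21 + 7*(R + (3 + (⅓)*(-5)² + R)) = 21 + 7*(R + (3 + (⅓)*25 + R)) = 21 + 7*(R + (3 + 25/3 + R)) = 21 + 7*(R + (34/3 + R)) = 21 + 7*(34/3 + 2*R) = 21 + (238/3 + 14*R) = 301/3 + 14*R)
a(-9)*29 = (301/3 + 14*(-9))*29 = (301/3 - 126)*29 = -77/3*29 = -2233/3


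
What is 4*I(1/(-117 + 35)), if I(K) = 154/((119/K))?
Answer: -44/697 ≈ -0.063128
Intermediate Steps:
I(K) = 22*K/17 (I(K) = 154*(K/119) = 22*K/17)
4*I(1/(-117 + 35)) = 4*(22/(17*(-117 + 35))) = 4*((22/17)/(-82)) = 4*((22/17)*(-1/82)) = 4*(-11/697) = -44/697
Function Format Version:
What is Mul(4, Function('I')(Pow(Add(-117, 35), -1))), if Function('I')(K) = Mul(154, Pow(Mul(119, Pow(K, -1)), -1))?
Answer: Rational(-44, 697) ≈ -0.063128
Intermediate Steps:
Function('I')(K) = Mul(Rational(22, 17), K) (Function('I')(K) = Mul(154, Mul(Rational(1, 119), K)) = Mul(Rational(22, 17), K))
Mul(4, Function('I')(Pow(Add(-117, 35), -1))) = Mul(4, Mul(Rational(22, 17), Pow(Add(-117, 35), -1))) = Mul(4, Mul(Rational(22, 17), Pow(-82, -1))) = Mul(4, Mul(Rational(22, 17), Rational(-1, 82))) = Mul(4, Rational(-11, 697)) = Rational(-44, 697)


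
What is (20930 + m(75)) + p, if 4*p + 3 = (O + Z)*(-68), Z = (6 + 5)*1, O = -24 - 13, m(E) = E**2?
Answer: 107985/4 ≈ 26996.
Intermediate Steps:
O = -37
Z = 11 (Z = 11*1 = 11)
p = 1765/4 (p = -3/4 + ((-37 + 11)*(-68))/4 = -3/4 + (-26*(-68))/4 = -3/4 + (1/4)*1768 = -3/4 + 442 = 1765/4 ≈ 441.25)
(20930 + m(75)) + p = (20930 + 75**2) + 1765/4 = (20930 + 5625) + 1765/4 = 26555 + 1765/4 = 107985/4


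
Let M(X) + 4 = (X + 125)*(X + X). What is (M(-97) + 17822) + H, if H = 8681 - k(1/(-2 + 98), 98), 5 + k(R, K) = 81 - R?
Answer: 2015137/96 ≈ 20991.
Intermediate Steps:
M(X) = -4 + 2*X*(125 + X) (M(X) = -4 + (X + 125)*(X + X) = -4 + (125 + X)*(2*X) = -4 + 2*X*(125 + X))
k(R, K) = 76 - R (k(R, K) = -5 + (81 - R) = 76 - R)
H = 826081/96 (H = 8681 - (76 - 1/(-2 + 98)) = 8681 - (76 - 1/96) = 8681 - 1*7295/96 = 8681 - 7295/96 = 826081/96 ≈ 8605.0)
(M(-97) + 17822) + H = ((-4 + 2*(-97)² + 250*(-97)) + 17822) + 826081/96 = ((-4 + 2*9409 - 24250) + 17822) + 826081/96 = ((-4 + 18818 - 24250) + 17822) + 826081/96 = (-5436 + 17822) + 826081/96 = 12386 + 826081/96 = 2015137/96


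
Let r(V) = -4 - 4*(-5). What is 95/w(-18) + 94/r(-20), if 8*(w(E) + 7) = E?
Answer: -1301/296 ≈ -4.3953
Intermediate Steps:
w(E) = -7 + E/8
r(V) = 16 (r(V) = -4 + 20 = 16)
95/w(-18) + 94/r(-20) = 95/(-7 + (1/8)*(-18)) + 94/16 = 95/(-7 - 9/4) + 94*(1/16) = 95/(-37/4) + 47/8 = 95*(-4/37) + 47/8 = -380/37 + 47/8 = -1301/296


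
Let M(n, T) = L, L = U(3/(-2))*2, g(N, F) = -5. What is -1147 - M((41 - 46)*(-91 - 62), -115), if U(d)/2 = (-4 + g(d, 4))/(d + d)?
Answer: -1159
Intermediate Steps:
U(d) = -9/d (U(d) = 2*((-4 - 5)/(d + d)) = 2*(-9*1/(2*d)) = 2*(-9/(2*d)) = -9/d)
L = 12 (L = -9/(3/(-2))*2 = -9/(3*(-½))*2 = -9/(-3/2)*2 = -9*(-⅔)*2 = 6*2 = 12)
M(n, T) = 12
-1147 - M((41 - 46)*(-91 - 62), -115) = -1147 - 1*12 = -1147 - 12 = -1159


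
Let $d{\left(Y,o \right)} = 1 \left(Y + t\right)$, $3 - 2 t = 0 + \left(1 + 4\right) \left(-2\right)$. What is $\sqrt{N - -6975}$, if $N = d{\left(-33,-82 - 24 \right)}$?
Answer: $\frac{\sqrt{27794}}{2} \approx 83.358$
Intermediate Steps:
$t = \frac{13}{2}$ ($t = \frac{3}{2} - \frac{0 + \left(1 + 4\right) \left(-2\right)}{2} = \frac{3}{2} - \frac{0 + 5 \left(-2\right)}{2} = \frac{3}{2} - \frac{0 - 10}{2} = \frac{3}{2} - -5 = \frac{3}{2} + 5 = \frac{13}{2} \approx 6.5$)
$d{\left(Y,o \right)} = \frac{13}{2} + Y$ ($d{\left(Y,o \right)} = 1 \left(Y + \frac{13}{2}\right) = 1 \left(\frac{13}{2} + Y\right) = \frac{13}{2} + Y$)
$N = - \frac{53}{2}$ ($N = \frac{13}{2} - 33 = - \frac{53}{2} \approx -26.5$)
$\sqrt{N - -6975} = \sqrt{- \frac{53}{2} - -6975} = \sqrt{- \frac{53}{2} + 6975} = \sqrt{\frac{13897}{2}} = \frac{\sqrt{27794}}{2}$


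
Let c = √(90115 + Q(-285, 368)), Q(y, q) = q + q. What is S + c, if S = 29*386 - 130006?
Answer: -118812 + √90851 ≈ -1.1851e+5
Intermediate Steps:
Q(y, q) = 2*q
c = √90851 (c = √(90115 + 2*368) = √(90115 + 736) = √90851 ≈ 301.42)
S = -118812 (S = 11194 - 130006 = -118812)
S + c = -118812 + √90851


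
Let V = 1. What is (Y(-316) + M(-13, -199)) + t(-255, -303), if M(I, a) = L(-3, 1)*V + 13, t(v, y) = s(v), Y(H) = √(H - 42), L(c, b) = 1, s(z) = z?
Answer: -241 + I*√358 ≈ -241.0 + 18.921*I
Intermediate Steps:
Y(H) = √(-42 + H)
t(v, y) = v
M(I, a) = 14 (M(I, a) = 1*1 + 13 = 1 + 13 = 14)
(Y(-316) + M(-13, -199)) + t(-255, -303) = (√(-42 - 316) + 14) - 255 = (√(-358) + 14) - 255 = (I*√358 + 14) - 255 = (14 + I*√358) - 255 = -241 + I*√358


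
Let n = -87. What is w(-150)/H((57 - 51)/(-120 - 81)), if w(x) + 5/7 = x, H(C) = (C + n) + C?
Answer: 70685/40831 ≈ 1.7312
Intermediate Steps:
H(C) = -87 + 2*C (H(C) = (C - 87) + C = (-87 + C) + C = -87 + 2*C)
w(x) = -5/7 + x
w(-150)/H((57 - 51)/(-120 - 81)) = (-5/7 - 150)/(-87 + 2*((57 - 51)/(-120 - 81))) = -1055/(7*(-87 + 2*(6/(-201)))) = -1055/(7*(-87 + 2*(6*(-1/201)))) = -1055/(7*(-87 + 2*(-2/67))) = -1055/(7*(-87 - 4/67)) = -1055/(7*(-5833/67)) = -1055/7*(-67/5833) = 70685/40831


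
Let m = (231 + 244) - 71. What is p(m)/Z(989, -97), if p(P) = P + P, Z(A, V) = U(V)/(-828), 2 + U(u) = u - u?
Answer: 334512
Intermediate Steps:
U(u) = -2 (U(u) = -2 + (u - u) = -2 + 0 = -2)
m = 404 (m = 475 - 71 = 404)
Z(A, V) = 1/414 (Z(A, V) = -2/(-828) = -2*(-1/828) = 1/414)
p(P) = 2*P
p(m)/Z(989, -97) = (2*404)/(1/414) = 808*414 = 334512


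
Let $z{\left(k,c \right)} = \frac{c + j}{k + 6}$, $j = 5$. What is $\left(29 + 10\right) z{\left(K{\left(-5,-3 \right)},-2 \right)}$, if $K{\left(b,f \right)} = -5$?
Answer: $117$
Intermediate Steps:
$z{\left(k,c \right)} = \frac{5 + c}{6 + k}$ ($z{\left(k,c \right)} = \frac{c + 5}{k + 6} = \frac{5 + c}{6 + k}$)
$\left(29 + 10\right) z{\left(K{\left(-5,-3 \right)},-2 \right)} = \left(29 + 10\right) \frac{5 - 2}{6 - 5} = 39 \cdot 1^{-1} \cdot 3 = 39 \cdot 1 \cdot 3 = 39 \cdot 3 = 117$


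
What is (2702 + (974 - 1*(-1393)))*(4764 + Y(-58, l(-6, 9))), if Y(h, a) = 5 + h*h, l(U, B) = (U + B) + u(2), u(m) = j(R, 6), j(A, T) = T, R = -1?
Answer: 41226177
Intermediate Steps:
u(m) = 6
l(U, B) = 6 + B + U (l(U, B) = (U + B) + 6 = (B + U) + 6 = 6 + B + U)
Y(h, a) = 5 + h²
(2702 + (974 - 1*(-1393)))*(4764 + Y(-58, l(-6, 9))) = (2702 + (974 - 1*(-1393)))*(4764 + (5 + (-58)²)) = (2702 + (974 + 1393))*(4764 + (5 + 3364)) = (2702 + 2367)*(4764 + 3369) = 5069*8133 = 41226177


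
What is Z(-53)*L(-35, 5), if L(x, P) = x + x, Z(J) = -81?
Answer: 5670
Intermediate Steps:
L(x, P) = 2*x
Z(-53)*L(-35, 5) = -162*(-35) = -81*(-70) = 5670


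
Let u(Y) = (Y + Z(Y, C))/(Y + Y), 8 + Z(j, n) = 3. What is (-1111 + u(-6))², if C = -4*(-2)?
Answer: 177449041/144 ≈ 1.2323e+6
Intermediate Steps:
C = 8
Z(j, n) = -5 (Z(j, n) = -8 + 3 = -5)
u(Y) = (-5 + Y)/(2*Y) (u(Y) = (Y - 5)/(Y + Y) = (-5 + Y)/((2*Y)) = (-5 + Y)*(1/(2*Y)) = (-5 + Y)/(2*Y))
(-1111 + u(-6))² = (-1111 + (½)*(-5 - 6)/(-6))² = (-1111 + (½)*(-⅙)*(-11))² = (-1111 + 11/12)² = (-13321/12)² = 177449041/144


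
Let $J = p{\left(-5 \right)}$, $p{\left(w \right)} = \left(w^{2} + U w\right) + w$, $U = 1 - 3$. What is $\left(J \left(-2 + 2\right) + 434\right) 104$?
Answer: $45136$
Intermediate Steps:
$U = -2$
$p{\left(w \right)} = w^{2} - w$ ($p{\left(w \right)} = \left(w^{2} - 2 w\right) + w = w^{2} - w$)
$J = 30$ ($J = - 5 \left(-1 - 5\right) = \left(-5\right) \left(-6\right) = 30$)
$\left(J \left(-2 + 2\right) + 434\right) 104 = \left(30 \left(-2 + 2\right) + 434\right) 104 = \left(30 \cdot 0 + 434\right) 104 = \left(0 + 434\right) 104 = 434 \cdot 104 = 45136$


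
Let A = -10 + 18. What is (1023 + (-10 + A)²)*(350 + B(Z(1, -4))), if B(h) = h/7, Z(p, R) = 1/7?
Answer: 17614077/49 ≈ 3.5947e+5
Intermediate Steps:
Z(p, R) = ⅐
A = 8
B(h) = h/7 (B(h) = h*(⅐) = h/7)
(1023 + (-10 + A)²)*(350 + B(Z(1, -4))) = (1023 + (-10 + 8)²)*(350 + (⅐)*(⅐)) = (1023 + (-2)²)*(350 + 1/49) = (1023 + 4)*(17151/49) = 1027*(17151/49) = 17614077/49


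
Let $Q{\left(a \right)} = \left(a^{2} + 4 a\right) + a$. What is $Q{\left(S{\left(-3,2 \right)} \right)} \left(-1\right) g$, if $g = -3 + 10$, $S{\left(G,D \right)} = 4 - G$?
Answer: $-588$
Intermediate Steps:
$Q{\left(a \right)} = a^{2} + 5 a$
$g = 7$
$Q{\left(S{\left(-3,2 \right)} \right)} \left(-1\right) g = \left(4 - -3\right) \left(5 + \left(4 - -3\right)\right) \left(-1\right) 7 = \left(4 + 3\right) \left(5 + \left(4 + 3\right)\right) \left(-1\right) 7 = 7 \left(5 + 7\right) \left(-1\right) 7 = 7 \cdot 12 \left(-1\right) 7 = 84 \left(-1\right) 7 = \left(-84\right) 7 = -588$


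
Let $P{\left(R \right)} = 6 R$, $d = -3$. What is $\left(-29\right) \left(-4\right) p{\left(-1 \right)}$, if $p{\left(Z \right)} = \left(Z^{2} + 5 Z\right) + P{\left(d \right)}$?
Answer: $-2552$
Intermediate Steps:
$p{\left(Z \right)} = -18 + Z^{2} + 5 Z$ ($p{\left(Z \right)} = \left(Z^{2} + 5 Z\right) + 6 \left(-3\right) = \left(Z^{2} + 5 Z\right) - 18 = -18 + Z^{2} + 5 Z$)
$\left(-29\right) \left(-4\right) p{\left(-1 \right)} = \left(-29\right) \left(-4\right) \left(-18 + \left(-1\right)^{2} + 5 \left(-1\right)\right) = 116 \left(-18 + 1 - 5\right) = 116 \left(-22\right) = -2552$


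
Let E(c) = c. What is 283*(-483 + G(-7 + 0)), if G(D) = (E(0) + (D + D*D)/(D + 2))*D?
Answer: -600243/5 ≈ -1.2005e+5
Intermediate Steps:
G(D) = D*(D + D²)/(2 + D) (G(D) = (0 + (D + D*D)/(D + 2))*D = (0 + (D + D²)/(2 + D))*D = ((D + D²)/(2 + D))*D = D*(D + D²)/(2 + D))
283*(-483 + G(-7 + 0)) = 283*(-483 + (-7 + 0)²*(1 + (-7 + 0))/(2 + (-7 + 0))) = 283*(-483 + (-7)²*(1 - 7)/(2 - 7)) = 283*(-483 + 49*(-6)/(-5)) = 283*(-483 + 49*(-⅕)*(-6)) = 283*(-483 + 294/5) = 283*(-2121/5) = -600243/5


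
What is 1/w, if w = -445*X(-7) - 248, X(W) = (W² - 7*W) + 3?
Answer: -1/45193 ≈ -2.2127e-5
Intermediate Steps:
X(W) = 3 + W² - 7*W
w = -45193 (w = -445*(3 + (-7)² - 7*(-7)) - 248 = -445*(3 + 49 + 49) - 248 = -445*101 - 248 = -44945 - 248 = -45193)
1/w = 1/(-45193) = -1/45193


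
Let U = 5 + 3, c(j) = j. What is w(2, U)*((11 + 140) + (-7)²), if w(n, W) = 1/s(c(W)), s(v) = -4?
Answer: -50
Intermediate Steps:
U = 8
w(n, W) = -¼ (w(n, W) = 1/(-4) = -¼)
w(2, U)*((11 + 140) + (-7)²) = -((11 + 140) + (-7)²)/4 = -(151 + 49)/4 = -¼*200 = -50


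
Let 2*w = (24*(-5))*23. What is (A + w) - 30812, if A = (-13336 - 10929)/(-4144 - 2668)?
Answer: -219267639/6812 ≈ -32188.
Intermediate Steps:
w = -1380 (w = ((24*(-5))*23)/2 = (-120*23)/2 = (½)*(-2760) = -1380)
A = 24265/6812 (A = -24265/(-6812) = -24265*(-1/6812) = 24265/6812 ≈ 3.5621)
(A + w) - 30812 = (24265/6812 - 1380) - 30812 = -9376295/6812 - 30812 = -219267639/6812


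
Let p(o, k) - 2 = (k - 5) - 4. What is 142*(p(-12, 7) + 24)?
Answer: 3408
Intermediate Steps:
p(o, k) = -7 + k (p(o, k) = 2 + ((k - 5) - 4) = 2 + ((-5 + k) - 4) = 2 + (-9 + k) = -7 + k)
142*(p(-12, 7) + 24) = 142*((-7 + 7) + 24) = 142*(0 + 24) = 142*24 = 3408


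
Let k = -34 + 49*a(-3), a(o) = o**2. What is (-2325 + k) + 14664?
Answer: 12746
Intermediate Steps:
k = 407 (k = -34 + 49*(-3)**2 = -34 + 49*9 = -34 + 441 = 407)
(-2325 + k) + 14664 = (-2325 + 407) + 14664 = -1918 + 14664 = 12746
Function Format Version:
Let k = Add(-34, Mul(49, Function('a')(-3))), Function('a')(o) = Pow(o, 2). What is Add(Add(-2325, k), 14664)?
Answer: 12746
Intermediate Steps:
k = 407 (k = Add(-34, Mul(49, Pow(-3, 2))) = Add(-34, Mul(49, 9)) = Add(-34, 441) = 407)
Add(Add(-2325, k), 14664) = Add(Add(-2325, 407), 14664) = Add(-1918, 14664) = 12746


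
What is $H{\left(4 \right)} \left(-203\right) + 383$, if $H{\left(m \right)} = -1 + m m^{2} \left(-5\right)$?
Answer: $65546$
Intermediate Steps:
$H{\left(m \right)} = -1 - 5 m^{3}$ ($H{\left(m \right)} = -1 + m^{3} \left(-5\right) = -1 - 5 m^{3}$)
$H{\left(4 \right)} \left(-203\right) + 383 = \left(-1 - 5 \cdot 4^{3}\right) \left(-203\right) + 383 = \left(-1 - 320\right) \left(-203\right) + 383 = \left(-321\right) \left(-203\right) + 383 = 65163 + 383 = 65546$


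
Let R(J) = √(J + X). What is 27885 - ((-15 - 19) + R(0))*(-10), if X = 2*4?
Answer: 27545 + 20*√2 ≈ 27573.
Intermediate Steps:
X = 8
R(J) = √(8 + J) (R(J) = √(J + 8) = √(8 + J))
27885 - ((-15 - 19) + R(0))*(-10) = 27885 - ((-15 - 19) + √(8 + 0))*(-10) = 27885 - (-34 + √8)*(-10) = 27885 - (-34 + 2*√2)*(-10) = 27885 - (340 - 20*√2) = 27885 + (-340 + 20*√2) = 27545 + 20*√2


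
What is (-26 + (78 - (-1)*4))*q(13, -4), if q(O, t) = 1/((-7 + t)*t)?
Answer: 14/11 ≈ 1.2727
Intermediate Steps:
q(O, t) = 1/(t*(-7 + t))
(-26 + (78 - (-1)*4))*q(13, -4) = (-26 + (78 - (-1)*4))*(1/((-4)*(-7 - 4))) = (-26 + (78 - 1*(-4)))*(-¼/(-11)) = (-26 + (78 + 4))*(-¼*(-1/11)) = (-26 + 82)*(1/44) = 56*(1/44) = 14/11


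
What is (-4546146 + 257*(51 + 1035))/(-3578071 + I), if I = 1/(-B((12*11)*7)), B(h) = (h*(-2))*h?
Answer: 7286199516288/6109742292191 ≈ 1.1926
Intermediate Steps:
B(h) = -2*h² (B(h) = (-2*h)*h = -2*h²)
I = 1/1707552 (I = 1/(-(-2)*((12*11)*7)²) = 1/(-(-2)*(132*7)²) = 1/(-(-2)*924²) = 1/(-(-2)*853776) = 1/(-1*(-1707552)) = 1/1707552 ≈ 5.8563e-7)
(-4546146 + 257*(51 + 1035))/(-3578071 + I) = (-4546146 + 257*(51 + 1035))/(-3578071 + 1/1707552) = (-4546146 + 257*1086)/(-6109742292191/1707552) = (-4546146 + 279102)*(-1707552/6109742292191) = -4267044*(-1707552/6109742292191) = 7286199516288/6109742292191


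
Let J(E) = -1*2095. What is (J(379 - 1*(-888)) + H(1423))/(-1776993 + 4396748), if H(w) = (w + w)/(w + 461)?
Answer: -1972067/2467809210 ≈ -0.00079912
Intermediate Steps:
J(E) = -2095
H(w) = 2*w/(461 + w) (H(w) = (2*w)/(461 + w) = 2*w/(461 + w))
(J(379 - 1*(-888)) + H(1423))/(-1776993 + 4396748) = (-2095 + 2*1423/(461 + 1423))/(-1776993 + 4396748) = (-2095 + 2*1423/1884)/2619755 = (-2095 + 2*1423*(1/1884))*(1/2619755) = (-2095 + 1423/942)*(1/2619755) = -1972067/942*1/2619755 = -1972067/2467809210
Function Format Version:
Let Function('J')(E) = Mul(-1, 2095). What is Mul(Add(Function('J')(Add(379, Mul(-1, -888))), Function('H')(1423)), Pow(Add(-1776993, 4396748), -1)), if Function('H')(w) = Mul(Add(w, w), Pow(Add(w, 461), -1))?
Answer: Rational(-1972067, 2467809210) ≈ -0.00079912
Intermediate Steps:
Function('J')(E) = -2095
Function('H')(w) = Mul(2, w, Pow(Add(461, w), -1)) (Function('H')(w) = Mul(Mul(2, w), Pow(Add(461, w), -1)) = Mul(2, w, Pow(Add(461, w), -1)))
Mul(Add(Function('J')(Add(379, Mul(-1, -888))), Function('H')(1423)), Pow(Add(-1776993, 4396748), -1)) = Mul(Add(-2095, Mul(2, 1423, Pow(Add(461, 1423), -1))), Pow(Add(-1776993, 4396748), -1)) = Mul(Add(-2095, Mul(2, 1423, Pow(1884, -1))), Pow(2619755, -1)) = Mul(Add(-2095, Mul(2, 1423, Rational(1, 1884))), Rational(1, 2619755)) = Mul(Add(-2095, Rational(1423, 942)), Rational(1, 2619755)) = Mul(Rational(-1972067, 942), Rational(1, 2619755)) = Rational(-1972067, 2467809210)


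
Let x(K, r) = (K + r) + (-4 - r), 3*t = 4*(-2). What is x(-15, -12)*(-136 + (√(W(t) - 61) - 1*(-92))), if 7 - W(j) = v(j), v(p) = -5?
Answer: 836 - 133*I ≈ 836.0 - 133.0*I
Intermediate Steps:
t = -8/3 (t = (4*(-2))/3 = (⅓)*(-8) = -8/3 ≈ -2.6667)
W(j) = 12 (W(j) = 7 - 1*(-5) = 7 + 5 = 12)
x(K, r) = -4 + K
x(-15, -12)*(-136 + (√(W(t) - 61) - 1*(-92))) = (-4 - 15)*(-136 + (√(12 - 61) - 1*(-92))) = -19*(-136 + (√(-49) + 92)) = -19*(-136 + (7*I + 92)) = -19*(-136 + (92 + 7*I)) = -19*(-44 + 7*I) = 836 - 133*I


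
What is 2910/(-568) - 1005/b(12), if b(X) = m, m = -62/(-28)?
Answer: -4040985/8804 ≈ -458.99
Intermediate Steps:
m = 31/14 (m = -62*(-1/28) = 31/14 ≈ 2.2143)
b(X) = 31/14
2910/(-568) - 1005/b(12) = 2910/(-568) - 1005/31/14 = 2910*(-1/568) - 1005*14/31 = -1455/284 - 14070/31 = -4040985/8804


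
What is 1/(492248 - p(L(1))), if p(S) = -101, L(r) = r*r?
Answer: 1/492349 ≈ 2.0311e-6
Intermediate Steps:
L(r) = r²
1/(492248 - p(L(1))) = 1/(492248 - 1*(-101)) = 1/(492248 + 101) = 1/492349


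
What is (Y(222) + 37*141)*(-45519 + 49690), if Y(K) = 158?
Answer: 22419125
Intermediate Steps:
(Y(222) + 37*141)*(-45519 + 49690) = (158 + 37*141)*(-45519 + 49690) = (158 + 5217)*4171 = 5375*4171 = 22419125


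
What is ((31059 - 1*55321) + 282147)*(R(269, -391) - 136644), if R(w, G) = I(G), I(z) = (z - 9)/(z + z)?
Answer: -13778177657540/391 ≈ -3.5238e+10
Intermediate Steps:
I(z) = (-9 + z)/(2*z) (I(z) = (-9 + z)/((2*z)) = (-9 + z)*(1/(2*z)) = (-9 + z)/(2*z))
R(w, G) = (-9 + G)/(2*G)
((31059 - 1*55321) + 282147)*(R(269, -391) - 136644) = ((31059 - 1*55321) + 282147)*((1/2)*(-9 - 391)/(-391) - 136644) = ((31059 - 55321) + 282147)*((1/2)*(-1/391)*(-400) - 136644) = (-24262 + 282147)*(200/391 - 136644) = 257885*(-53427604/391) = -13778177657540/391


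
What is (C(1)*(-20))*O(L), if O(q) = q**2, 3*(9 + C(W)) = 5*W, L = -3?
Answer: 1320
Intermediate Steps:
C(W) = -9 + 5*W/3 (C(W) = -9 + (5*W)/3 = -9 + 5*W/3)
(C(1)*(-20))*O(L) = ((-9 + (5/3)*1)*(-20))*(-3)**2 = ((-9 + 5/3)*(-20))*9 = -22/3*(-20)*9 = (440/3)*9 = 1320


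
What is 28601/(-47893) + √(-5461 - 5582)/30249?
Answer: -28601/47893 + I*√1227/10083 ≈ -0.59719 + 0.003474*I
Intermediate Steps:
28601/(-47893) + √(-5461 - 5582)/30249 = 28601*(-1/47893) + √(-11043)*(1/30249) = -28601/47893 + (3*I*√1227)*(1/30249) = -28601/47893 + I*√1227/10083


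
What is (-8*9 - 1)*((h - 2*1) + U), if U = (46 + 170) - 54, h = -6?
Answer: -11242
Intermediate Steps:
U = 162 (U = 216 - 54 = 162)
(-8*9 - 1)*((h - 2*1) + U) = (-8*9 - 1)*((-6 - 2*1) + 162) = (-72 - 1)*((-6 - 2) + 162) = -73*(-8 + 162) = -73*154 = -11242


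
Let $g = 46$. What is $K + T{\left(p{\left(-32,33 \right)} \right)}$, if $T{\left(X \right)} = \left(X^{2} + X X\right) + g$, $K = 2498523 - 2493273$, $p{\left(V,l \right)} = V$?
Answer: $7344$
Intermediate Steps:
$K = 5250$
$T{\left(X \right)} = 46 + 2 X^{2}$ ($T{\left(X \right)} = \left(X^{2} + X X\right) + 46 = \left(X^{2} + X^{2}\right) + 46 = 2 X^{2} + 46 = 46 + 2 X^{2}$)
$K + T{\left(p{\left(-32,33 \right)} \right)} = 5250 + \left(46 + 2 \left(-32\right)^{2}\right) = 5250 + \left(46 + 2 \cdot 1024\right) = 5250 + \left(46 + 2048\right) = 5250 + 2094 = 7344$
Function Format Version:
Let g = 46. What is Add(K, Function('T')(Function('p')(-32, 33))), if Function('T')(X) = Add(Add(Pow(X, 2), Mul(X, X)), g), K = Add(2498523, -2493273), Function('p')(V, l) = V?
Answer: 7344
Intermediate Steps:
K = 5250
Function('T')(X) = Add(46, Mul(2, Pow(X, 2))) (Function('T')(X) = Add(Add(Pow(X, 2), Mul(X, X)), 46) = Add(Add(Pow(X, 2), Pow(X, 2)), 46) = Add(Mul(2, Pow(X, 2)), 46) = Add(46, Mul(2, Pow(X, 2))))
Add(K, Function('T')(Function('p')(-32, 33))) = Add(5250, Add(46, Mul(2, Pow(-32, 2)))) = Add(5250, Add(46, Mul(2, 1024))) = Add(5250, Add(46, 2048)) = Add(5250, 2094) = 7344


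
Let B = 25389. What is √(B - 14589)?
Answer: 60*√3 ≈ 103.92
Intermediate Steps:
√(B - 14589) = √(25389 - 14589) = √10800 = 60*√3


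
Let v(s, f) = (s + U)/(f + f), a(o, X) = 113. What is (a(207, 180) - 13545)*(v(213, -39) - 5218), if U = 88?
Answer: 2735460380/39 ≈ 7.0140e+7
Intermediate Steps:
v(s, f) = (88 + s)/(2*f) (v(s, f) = (s + 88)/(f + f) = (88 + s)/((2*f)) = (88 + s)*(1/(2*f)) = (88 + s)/(2*f))
(a(207, 180) - 13545)*(v(213, -39) - 5218) = (113 - 13545)*((½)*(88 + 213)/(-39) - 5218) = -13432*((½)*(-1/39)*301 - 5218) = -13432*(-301/78 - 5218) = -13432*(-407305/78) = 2735460380/39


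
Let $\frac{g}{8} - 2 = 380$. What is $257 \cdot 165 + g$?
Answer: $45461$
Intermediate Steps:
$g = 3056$ ($g = 16 + 8 \cdot 380 = 16 + 3040 = 3056$)
$257 \cdot 165 + g = 257 \cdot 165 + 3056 = 42405 + 3056 = 45461$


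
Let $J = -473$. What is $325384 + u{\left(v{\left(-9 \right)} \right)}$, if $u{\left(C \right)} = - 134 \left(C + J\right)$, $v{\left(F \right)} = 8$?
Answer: $387694$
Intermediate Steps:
$u{\left(C \right)} = 63382 - 134 C$ ($u{\left(C \right)} = - 134 \left(C - 473\right) = - 134 \left(-473 + C\right) = 63382 - 134 C$)
$325384 + u{\left(v{\left(-9 \right)} \right)} = 325384 + \left(63382 - 1072\right) = 325384 + 62310 = 387694$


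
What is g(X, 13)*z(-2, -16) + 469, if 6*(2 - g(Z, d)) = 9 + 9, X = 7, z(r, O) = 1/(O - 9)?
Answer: 11726/25 ≈ 469.04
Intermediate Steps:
z(r, O) = 1/(-9 + O)
g(Z, d) = -1 (g(Z, d) = 2 - (9 + 9)/6 = 2 - ⅙*18 = 2 - 3 = -1)
g(X, 13)*z(-2, -16) + 469 = -1/(-9 - 16) + 469 = -1/(-25) + 469 = -1*(-1/25) + 469 = 1/25 + 469 = 11726/25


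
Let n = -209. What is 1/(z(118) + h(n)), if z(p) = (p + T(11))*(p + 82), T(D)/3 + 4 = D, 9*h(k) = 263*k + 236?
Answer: 9/195469 ≈ 4.6043e-5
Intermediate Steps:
h(k) = 236/9 + 263*k/9 (h(k) = (263*k + 236)/9 = (236 + 263*k)/9 = 236/9 + 263*k/9)
T(D) = -12 + 3*D
z(p) = (21 + p)*(82 + p) (z(p) = (p + (-12 + 3*11))*(p + 82) = (p + (-12 + 33))*(82 + p) = (p + 21)*(82 + p) = (21 + p)*(82 + p))
1/(z(118) + h(n)) = 1/((1722 + 118**2 + 103*118) + (236/9 + (263/9)*(-209))) = 1/((1722 + 13924 + 12154) + (236/9 - 54967/9)) = 1/(27800 - 54731/9) = 1/(195469/9) = 9/195469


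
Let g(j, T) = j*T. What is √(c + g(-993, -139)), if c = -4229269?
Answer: I*√4091242 ≈ 2022.7*I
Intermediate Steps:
g(j, T) = T*j
√(c + g(-993, -139)) = √(-4229269 - 139*(-993)) = √(-4229269 + 138027) = √(-4091242) = I*√4091242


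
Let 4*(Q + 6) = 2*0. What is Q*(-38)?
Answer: 228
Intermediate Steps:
Q = -6 (Q = -6 + (2*0)/4 = -6 + (1/4)*0 = -6 + 0 = -6)
Q*(-38) = -6*(-38) = 228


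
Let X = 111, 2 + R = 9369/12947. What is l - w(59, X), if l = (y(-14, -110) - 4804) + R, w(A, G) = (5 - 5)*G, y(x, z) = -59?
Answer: -62977786/12947 ≈ -4864.3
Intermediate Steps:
R = -16525/12947 (R = -2 + 9369/12947 = -16525/12947 ≈ -1.2764)
w(A, G) = 0 (w(A, G) = 0*G = 0)
l = -62977786/12947 (l = (-59 - 4804) - 16525/12947 = -4863 - 16525/12947 = -62977786/12947 ≈ -4864.3)
l - w(59, X) = -62977786/12947 - 1*0 = -62977786/12947 + 0 = -62977786/12947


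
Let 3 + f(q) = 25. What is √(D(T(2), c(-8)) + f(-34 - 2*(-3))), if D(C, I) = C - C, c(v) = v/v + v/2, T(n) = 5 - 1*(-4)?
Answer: √22 ≈ 4.6904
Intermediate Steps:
T(n) = 9 (T(n) = 5 + 4 = 9)
f(q) = 22 (f(q) = -3 + 25 = 22)
c(v) = 1 + v/2 (c(v) = 1 + v*(½) = 1 + v/2)
D(C, I) = 0
√(D(T(2), c(-8)) + f(-34 - 2*(-3))) = √(0 + 22) = √22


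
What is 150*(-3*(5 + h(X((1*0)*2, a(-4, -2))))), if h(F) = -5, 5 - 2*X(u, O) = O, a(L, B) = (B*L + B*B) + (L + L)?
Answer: 0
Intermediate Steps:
a(L, B) = B² + 2*L + B*L (a(L, B) = (B*L + B²) + 2*L = (B² + B*L) + 2*L = B² + 2*L + B*L)
X(u, O) = 5/2 - O/2
150*(-3*(5 + h(X((1*0)*2, a(-4, -2))))) = 150*(-3*(5 - 5)) = 150*(-3*0) = 150*0 = 0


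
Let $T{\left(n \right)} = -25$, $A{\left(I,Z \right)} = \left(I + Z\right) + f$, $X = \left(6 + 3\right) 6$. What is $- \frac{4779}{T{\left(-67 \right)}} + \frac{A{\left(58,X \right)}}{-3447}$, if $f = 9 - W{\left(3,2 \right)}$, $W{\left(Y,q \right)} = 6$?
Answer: $\frac{16470338}{86175} \approx 191.13$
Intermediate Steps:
$X = 54$ ($X = 9 \cdot 6 = 54$)
$f = 3$ ($f = 9 - 6 = 3$)
$A{\left(I,Z \right)} = 3 + I + Z$ ($A{\left(I,Z \right)} = \left(I + Z\right) + 3 = 3 + I + Z$)
$- \frac{4779}{T{\left(-67 \right)}} + \frac{A{\left(58,X \right)}}{-3447} = - \frac{4779}{-25} + \frac{3 + 58 + 54}{-3447} = \left(-4779\right) \left(- \frac{1}{25}\right) + 115 \left(- \frac{1}{3447}\right) = \frac{4779}{25} - \frac{115}{3447} = \frac{16470338}{86175}$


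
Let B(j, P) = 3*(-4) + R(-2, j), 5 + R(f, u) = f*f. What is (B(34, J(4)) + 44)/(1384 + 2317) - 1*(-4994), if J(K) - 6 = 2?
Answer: 18482825/3701 ≈ 4994.0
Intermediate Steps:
R(f, u) = -5 + f**2 (R(f, u) = -5 + f*f = -5 + f**2)
J(K) = 8 (J(K) = 6 + 2 = 8)
B(j, P) = -13 (B(j, P) = 3*(-4) + (-5 + (-2)**2) = -12 + (-5 + 4) = -12 - 1 = -13)
(B(34, J(4)) + 44)/(1384 + 2317) - 1*(-4994) = (-13 + 44)/(1384 + 2317) - 1*(-4994) = 31/3701 + 4994 = 18482825/3701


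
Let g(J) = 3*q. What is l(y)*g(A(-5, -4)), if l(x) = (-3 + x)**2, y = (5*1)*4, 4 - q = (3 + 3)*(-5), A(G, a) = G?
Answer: 29478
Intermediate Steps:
q = 34 (q = 4 - (3 + 3)*(-5) = 4 - 6*(-5) = 4 - 1*(-30) = 4 + 30 = 34)
g(J) = 102 (g(J) = 3*34 = 102)
y = 20 (y = 5*4 = 20)
l(y)*g(A(-5, -4)) = (-3 + 20)**2*102 = 17**2*102 = 289*102 = 29478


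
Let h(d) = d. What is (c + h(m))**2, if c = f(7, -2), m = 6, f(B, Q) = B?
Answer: 169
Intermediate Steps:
c = 7
(c + h(m))**2 = (7 + 6)**2 = 13**2 = 169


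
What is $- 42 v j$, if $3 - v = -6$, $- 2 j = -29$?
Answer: $-5481$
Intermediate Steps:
$j = \frac{29}{2}$ ($j = \left(- \frac{1}{2}\right) \left(-29\right) = \frac{29}{2} \approx 14.5$)
$v = 9$ ($v = 3 - -6 = 3 + 6 = 9$)
$- 42 v j = \left(-42\right) 9 \cdot \frac{29}{2} = \left(-378\right) \frac{29}{2} = -5481$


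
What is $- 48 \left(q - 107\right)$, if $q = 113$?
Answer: $-288$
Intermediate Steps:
$- 48 \left(q - 107\right) = - 48 \left(113 - 107\right) = \left(-48\right) 6 = -288$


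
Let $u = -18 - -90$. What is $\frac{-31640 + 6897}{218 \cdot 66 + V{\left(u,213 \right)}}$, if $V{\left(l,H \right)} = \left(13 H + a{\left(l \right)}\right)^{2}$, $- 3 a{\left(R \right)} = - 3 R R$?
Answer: $- \frac{24743}{63264597} \approx -0.0003911$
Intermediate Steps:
$u = 72$ ($u = -18 + 90 = 72$)
$a{\left(R \right)} = R^{2}$ ($a{\left(R \right)} = - \frac{\left(-3\right) R R}{3} = - \frac{\left(-3\right) R^{2}}{3} = R^{2}$)
$V{\left(l,H \right)} = \left(l^{2} + 13 H\right)^{2}$ ($V{\left(l,H \right)} = \left(13 H + l^{2}\right)^{2} = \left(l^{2} + 13 H\right)^{2}$)
$\frac{-31640 + 6897}{218 \cdot 66 + V{\left(u,213 \right)}} = \frac{-31640 + 6897}{218 \cdot 66 + \left(72^{2} + 13 \cdot 213\right)^{2}} = - \frac{24743}{14388 + \left(5184 + 2769\right)^{2}} = - \frac{24743}{14388 + 7953^{2}} = - \frac{24743}{14388 + 63250209} = - \frac{24743}{63264597}$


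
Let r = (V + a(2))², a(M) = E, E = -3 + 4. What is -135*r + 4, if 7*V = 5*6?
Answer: -184619/49 ≈ -3767.7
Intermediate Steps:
V = 30/7 (V = (5*6)/7 = (⅐)*30 = 30/7 ≈ 4.2857)
E = 1
a(M) = 1
r = 1369/49 (r = (30/7 + 1)² = (37/7)² = 1369/49 ≈ 27.939)
-135*r + 4 = -135*1369/49 + 4 = -184815/49 + 4 = -184619/49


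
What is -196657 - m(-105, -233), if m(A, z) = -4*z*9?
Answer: -205045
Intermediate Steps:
m(A, z) = -36*z
-196657 - m(-105, -233) = -196657 - (-36)*(-233) = -196657 - 1*8388 = -196657 - 8388 = -205045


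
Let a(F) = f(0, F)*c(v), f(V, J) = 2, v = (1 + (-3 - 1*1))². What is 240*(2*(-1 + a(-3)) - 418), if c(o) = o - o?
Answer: -100800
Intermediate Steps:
v = 9 (v = (1 + (-3 - 1))² = (1 - 4)² = (-3)² = 9)
c(o) = 0
a(F) = 0 (a(F) = 2*0 = 0)
240*(2*(-1 + a(-3)) - 418) = 240*(2*(-1 + 0) - 418) = 240*(2*(-1) - 418) = 240*(-2 - 418) = 240*(-420) = -100800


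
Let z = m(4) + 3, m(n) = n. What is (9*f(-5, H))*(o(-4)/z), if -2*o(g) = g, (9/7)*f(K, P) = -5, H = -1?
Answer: -10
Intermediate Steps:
f(K, P) = -35/9 (f(K, P) = (7/9)*(-5) = -35/9)
o(g) = -g/2
z = 7 (z = 4 + 3 = 7)
(9*f(-5, H))*(o(-4)/z) = (9*(-35/9))*(-½*(-4)/7) = -70/7 = -35*2/7 = -10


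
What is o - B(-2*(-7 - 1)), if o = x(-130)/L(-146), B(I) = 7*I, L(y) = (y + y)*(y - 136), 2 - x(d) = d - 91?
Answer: -9222305/82344 ≈ -112.00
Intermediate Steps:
x(d) = 93 - d (x(d) = 2 - (d - 91) = 2 - (-91 + d) = 2 + (91 - d) = 93 - d)
L(y) = 2*y*(-136 + y) (L(y) = (2*y)*(-136 + y) = 2*y*(-136 + y))
o = 223/82344 (o = (93 - 1*(-130))/((2*(-146)*(-136 - 146))) = (93 + 130)/((2*(-146)*(-282))) = 223/82344 ≈ 0.0027082)
o - B(-2*(-7 - 1)) = 223/82344 - 7*(-2*(-7 - 1)) = 223/82344 - 7*(-2*(-8)) = 223/82344 - 7*16 = 223/82344 - 1*112 = 223/82344 - 112 = -9222305/82344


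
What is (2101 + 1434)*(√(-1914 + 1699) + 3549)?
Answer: 12545715 + 3535*I*√215 ≈ 1.2546e+7 + 51833.0*I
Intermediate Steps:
(2101 + 1434)*(√(-1914 + 1699) + 3549) = 3535*(√(-215) + 3549) = 3535*(I*√215 + 3549) = 3535*(3549 + I*√215) = 12545715 + 3535*I*√215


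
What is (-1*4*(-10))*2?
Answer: 80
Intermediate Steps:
(-1*4*(-10))*2 = -4*(-10)*2 = 40*2 = 80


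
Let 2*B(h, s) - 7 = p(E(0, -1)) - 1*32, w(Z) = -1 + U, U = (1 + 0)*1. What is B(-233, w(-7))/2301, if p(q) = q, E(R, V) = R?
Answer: -25/4602 ≈ -0.0054324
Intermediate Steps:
U = 1 (U = 1*1 = 1)
w(Z) = 0 (w(Z) = -1 + 1 = 0)
B(h, s) = -25/2 (B(h, s) = 7/2 + (0 - 1*32)/2 = 7/2 + (0 - 32)/2 = 7/2 + (1/2)*(-32) = 7/2 - 16 = -25/2)
B(-233, w(-7))/2301 = -25/2/2301 = -25/2*1/2301 = -25/4602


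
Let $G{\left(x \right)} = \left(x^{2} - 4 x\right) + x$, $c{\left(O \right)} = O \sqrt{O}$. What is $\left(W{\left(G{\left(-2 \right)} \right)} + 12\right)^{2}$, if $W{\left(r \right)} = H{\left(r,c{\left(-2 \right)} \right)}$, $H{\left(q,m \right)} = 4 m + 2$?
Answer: $68 - 224 i \sqrt{2} \approx 68.0 - 316.78 i$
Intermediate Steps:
$c{\left(O \right)} = O^{\frac{3}{2}}$
$H{\left(q,m \right)} = 2 + 4 m$
$G{\left(x \right)} = x^{2} - 3 x$
$W{\left(r \right)} = 2 - 8 i \sqrt{2}$ ($W{\left(r \right)} = 2 + 4 \left(-2\right)^{\frac{3}{2}} = 2 + 4 \left(- 2 i \sqrt{2}\right) = 2 - 8 i \sqrt{2}$)
$\left(W{\left(G{\left(-2 \right)} \right)} + 12\right)^{2} = \left(\left(2 - 8 i \sqrt{2}\right) + 12\right)^{2} = \left(14 - 8 i \sqrt{2}\right)^{2}$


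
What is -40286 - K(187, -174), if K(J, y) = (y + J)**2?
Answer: -40455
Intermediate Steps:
K(J, y) = (J + y)**2
-40286 - K(187, -174) = -40286 - (187 - 174)**2 = -40286 - 1*13**2 = -40286 - 1*169 = -40286 - 169 = -40455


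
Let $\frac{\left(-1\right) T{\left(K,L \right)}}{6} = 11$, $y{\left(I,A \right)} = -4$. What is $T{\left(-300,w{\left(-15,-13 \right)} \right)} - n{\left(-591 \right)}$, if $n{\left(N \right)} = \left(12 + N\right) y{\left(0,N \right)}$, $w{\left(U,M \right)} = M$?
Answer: $-2382$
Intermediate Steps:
$T{\left(K,L \right)} = -66$ ($T{\left(K,L \right)} = \left(-6\right) 11 = -66$)
$n{\left(N \right)} = -48 - 4 N$ ($n{\left(N \right)} = \left(12 + N\right) \left(-4\right) = -48 - 4 N$)
$T{\left(-300,w{\left(-15,-13 \right)} \right)} - n{\left(-591 \right)} = -66 - \left(-48 - -2364\right) = -66 - \left(-48 + 2364\right) = -66 - 2316 = -2382$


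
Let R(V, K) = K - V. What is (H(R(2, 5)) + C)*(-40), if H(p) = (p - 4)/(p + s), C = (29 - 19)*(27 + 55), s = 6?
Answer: -295160/9 ≈ -32796.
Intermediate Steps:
C = 820 (C = 10*82 = 820)
H(p) = (-4 + p)/(6 + p) (H(p) = (p - 4)/(p + 6) = (-4 + p)/(6 + p))
(H(R(2, 5)) + C)*(-40) = ((-4 + (5 - 1*2))/(6 + (5 - 1*2)) + 820)*(-40) = ((-4 + (5 - 2))/(6 + (5 - 2)) + 820)*(-40) = ((-4 + 3)/(6 + 3) + 820)*(-40) = (-1/9 + 820)*(-40) = ((⅑)*(-1) + 820)*(-40) = (-⅑ + 820)*(-40) = (7379/9)*(-40) = -295160/9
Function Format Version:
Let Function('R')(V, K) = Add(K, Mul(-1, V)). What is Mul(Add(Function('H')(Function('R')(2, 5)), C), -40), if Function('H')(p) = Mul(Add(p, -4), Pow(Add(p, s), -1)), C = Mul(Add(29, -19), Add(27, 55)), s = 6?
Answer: Rational(-295160, 9) ≈ -32796.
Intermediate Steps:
C = 820 (C = Mul(10, 82) = 820)
Function('H')(p) = Mul(Pow(Add(6, p), -1), Add(-4, p)) (Function('H')(p) = Mul(Add(p, -4), Pow(Add(p, 6), -1)) = Mul(Add(-4, p), Pow(Add(6, p), -1)) = Mul(Pow(Add(6, p), -1), Add(-4, p)))
Mul(Add(Function('H')(Function('R')(2, 5)), C), -40) = Mul(Add(Mul(Pow(Add(6, Add(5, Mul(-1, 2))), -1), Add(-4, Add(5, Mul(-1, 2)))), 820), -40) = Mul(Add(Mul(Pow(Add(6, Add(5, -2)), -1), Add(-4, Add(5, -2))), 820), -40) = Mul(Add(Mul(Pow(Add(6, 3), -1), Add(-4, 3)), 820), -40) = Mul(Add(Mul(Pow(9, -1), -1), 820), -40) = Mul(Add(Mul(Rational(1, 9), -1), 820), -40) = Mul(Add(Rational(-1, 9), 820), -40) = Mul(Rational(7379, 9), -40) = Rational(-295160, 9)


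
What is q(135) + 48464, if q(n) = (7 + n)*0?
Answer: 48464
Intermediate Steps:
q(n) = 0
q(135) + 48464 = 0 + 48464 = 48464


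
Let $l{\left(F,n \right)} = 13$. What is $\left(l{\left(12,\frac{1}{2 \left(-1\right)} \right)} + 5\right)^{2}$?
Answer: $324$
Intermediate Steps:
$\left(l{\left(12,\frac{1}{2 \left(-1\right)} \right)} + 5\right)^{2} = \left(13 + 5\right)^{2} = 18^{2} = 324$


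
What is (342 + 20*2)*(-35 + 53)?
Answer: 6876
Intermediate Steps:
(342 + 20*2)*(-35 + 53) = (342 + 40)*18 = 382*18 = 6876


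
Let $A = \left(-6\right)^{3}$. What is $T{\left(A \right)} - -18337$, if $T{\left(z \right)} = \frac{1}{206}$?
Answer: $\frac{3777423}{206} \approx 18337.0$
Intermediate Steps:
$A = -216$
$T{\left(z \right)} = \frac{1}{206}$
$T{\left(A \right)} - -18337 = \frac{1}{206} - -18337 = \frac{1}{206} + 18337 = \frac{3777423}{206}$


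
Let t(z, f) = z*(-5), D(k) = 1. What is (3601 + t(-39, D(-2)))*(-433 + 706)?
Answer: 1036308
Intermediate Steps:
t(z, f) = -5*z
(3601 + t(-39, D(-2)))*(-433 + 706) = (3601 - 5*(-39))*(-433 + 706) = (3601 + 195)*273 = 3796*273 = 1036308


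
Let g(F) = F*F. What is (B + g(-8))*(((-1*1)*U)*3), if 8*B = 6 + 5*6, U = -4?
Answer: 822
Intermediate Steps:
B = 9/2 (B = (6 + 5*6)/8 = (6 + 30)/8 = (⅛)*36 = 9/2 ≈ 4.5000)
g(F) = F²
(B + g(-8))*(((-1*1)*U)*3) = (9/2 + (-8)²)*((-1*1*(-4))*3) = (9/2 + 64)*(-1*(-4)*3) = 137*(4*3)/2 = (137/2)*12 = 822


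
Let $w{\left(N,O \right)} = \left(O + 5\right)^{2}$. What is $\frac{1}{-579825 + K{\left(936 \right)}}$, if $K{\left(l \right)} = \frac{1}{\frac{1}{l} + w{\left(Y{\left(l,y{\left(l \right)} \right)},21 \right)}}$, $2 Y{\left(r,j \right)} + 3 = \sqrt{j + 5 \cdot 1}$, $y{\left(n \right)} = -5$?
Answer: $- \frac{632737}{366876730089} \approx -1.7247 \cdot 10^{-6}$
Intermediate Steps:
$Y{\left(r,j \right)} = - \frac{3}{2} + \frac{\sqrt{5 + j}}{2}$ ($Y{\left(r,j \right)} = - \frac{3}{2} + \frac{\sqrt{j + 5 \cdot 1}}{2} = - \frac{3}{2} + \frac{\sqrt{j + 5}}{2} = - \frac{3}{2} + \frac{\sqrt{5 + j}}{2}$)
$w{\left(N,O \right)} = \left(5 + O\right)^{2}$
$K{\left(l \right)} = \frac{1}{676 + \frac{1}{l}}$ ($K{\left(l \right)} = \frac{1}{\frac{1}{l} + \left(5 + 21\right)^{2}} = \frac{1}{\frac{1}{l} + 26^{2}} = \frac{1}{\frac{1}{l} + 676} = \frac{1}{676 + \frac{1}{l}}$)
$\frac{1}{-579825 + K{\left(936 \right)}} = \frac{1}{-579825 + \frac{936}{1 + 676 \cdot 936}} = \frac{1}{-579825 + \frac{936}{1 + 632736}} = \frac{1}{-579825 + \frac{936}{632737}} = \frac{1}{- \frac{366876730089}{632737}} = - \frac{632737}{366876730089}$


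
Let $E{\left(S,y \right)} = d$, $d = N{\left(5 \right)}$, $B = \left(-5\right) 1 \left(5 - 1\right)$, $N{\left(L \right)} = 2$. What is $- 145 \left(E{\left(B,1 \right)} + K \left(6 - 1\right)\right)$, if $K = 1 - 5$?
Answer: $2610$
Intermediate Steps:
$K = -4$
$B = -20$ ($B = - 5 \left(5 - 1\right) = \left(-5\right) 4 = -20$)
$d = 2$
$E{\left(S,y \right)} = 2$
$- 145 \left(E{\left(B,1 \right)} + K \left(6 - 1\right)\right) = - 145 \left(2 - 4 \left(6 - 1\right)\right) = - 145 \left(2 - 20\right) = \left(-145\right) \left(-18\right) = 2610$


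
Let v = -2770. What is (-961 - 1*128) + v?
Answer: -3859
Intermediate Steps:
(-961 - 1*128) + v = (-961 - 1*128) - 2770 = (-961 - 128) - 2770 = -1089 - 2770 = -3859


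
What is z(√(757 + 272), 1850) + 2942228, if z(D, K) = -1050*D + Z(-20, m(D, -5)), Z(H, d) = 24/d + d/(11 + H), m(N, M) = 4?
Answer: 26480102/9 - 7350*√21 ≈ 2.9086e+6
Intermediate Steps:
z(D, K) = 50/9 - 1050*D (z(D, K) = -1050*D + (264 + 4² + 24*(-20))/(4*(11 - 20)) = -1050*D + (¼)*(264 + 16 - 480)/(-9) = -1050*D + (¼)*(-⅑)*(-200) = -1050*D + 50/9 = 50/9 - 1050*D)
z(√(757 + 272), 1850) + 2942228 = (50/9 - 1050*√(757 + 272)) + 2942228 = (50/9 - 7350*√21) + 2942228 = 26480102/9 - 7350*√21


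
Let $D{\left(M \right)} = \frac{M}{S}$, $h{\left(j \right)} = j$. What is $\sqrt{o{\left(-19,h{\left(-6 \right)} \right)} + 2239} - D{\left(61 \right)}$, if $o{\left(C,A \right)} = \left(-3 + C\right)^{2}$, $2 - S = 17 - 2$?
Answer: $\frac{61}{13} + \sqrt{2723} \approx 56.875$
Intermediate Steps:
$S = -13$ ($S = 2 - \left(17 - 2\right) = 2 - 15 = -13$)
$D{\left(M \right)} = - \frac{M}{13}$ ($D{\left(M \right)} = \frac{M}{-13} = M \left(- \frac{1}{13}\right) = - \frac{M}{13}$)
$\sqrt{o{\left(-19,h{\left(-6 \right)} \right)} + 2239} - D{\left(61 \right)} = \sqrt{\left(-3 - 19\right)^{2} + 2239} - \left(- \frac{1}{13}\right) 61 = \sqrt{\left(-22\right)^{2} + 2239} - - \frac{61}{13} = \sqrt{484 + 2239} + \frac{61}{13} = \sqrt{2723} + \frac{61}{13} = \frac{61}{13} + \sqrt{2723}$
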